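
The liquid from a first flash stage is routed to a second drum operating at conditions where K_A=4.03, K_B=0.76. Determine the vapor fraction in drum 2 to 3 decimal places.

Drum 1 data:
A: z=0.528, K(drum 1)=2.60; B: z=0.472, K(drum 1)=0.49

Drum 1:
Material balance + equilibrium reduce to Σ zᵢ(Kᵢ−1)/(1+ψ₁(Kᵢ−1)) = 0.
Feasibility: ΣzᵢKᵢ = 1.604, Σzᵢ/Kᵢ = 1.166 — both > 1, two phases present.
Binary case is linear: z₁(K₁−1)(1+ψ₁(K₂−1)) + z₂(K₂−1)(1+ψ₁(K₁−1)) = 0
⇒ ψ₁ = [z₁(K₁−1)+z₂(K₂−1)] / [−(K₁−1)(K₂−1)] = 0.6041/0.8160 = 0.740
Drum-1 compositions:
  A: x = 0.242, y = 0.628
  B: x = 0.758, y = 0.372
Drum-2 feed = drum-1 liquid: z₂ = (0.2417, 0.7583).
Drum 2:
Newton iteration, ψ₂⁰ = 0.45:
  ψ₂ = 0.450: g = 0.1058, g' = -0.452 → ψ₂ = 0.684
  ψ₂ = 0.684: g = 0.0206, g' = -0.298 → ψ₂ = 0.753
  ψ₂ = 0.753: g = 0.0010, g' = -0.271 → ψ₂ = 0.757
Converged at ψ₂ = 0.757.
  A: x = 0.073, y = 0.296
  B: x = 0.927, y = 0.704

V/F (drum 2) = 0.757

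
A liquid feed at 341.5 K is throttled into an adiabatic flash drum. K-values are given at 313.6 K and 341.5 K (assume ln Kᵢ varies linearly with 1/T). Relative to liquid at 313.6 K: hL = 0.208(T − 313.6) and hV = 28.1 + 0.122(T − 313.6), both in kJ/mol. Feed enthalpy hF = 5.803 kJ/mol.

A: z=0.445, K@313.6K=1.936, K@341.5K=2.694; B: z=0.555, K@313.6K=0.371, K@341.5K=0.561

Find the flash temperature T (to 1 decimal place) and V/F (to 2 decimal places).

T = 316.8 K, V/F = 0.18

Adiabatic flash: solve Rachford–Rice at each trial T, then check hF = ψ·hV(T) + (1−ψ)·hL(T).
  T = 313.6 K: K = (1.936, 0.371), RR gives ψ = 0.115, H_out = 3.218 kJ/mol
  T = 341.5 K: K = (2.694, 0.561), RR gives ψ = 0.686, H_out = 23.435 kJ/mol
  T = 327.6 K: K = (2.301, 0.461), RR gives ψ = 0.398, H_out = 13.629 kJ/mol
  T = 320.6 K: K = (2.115, 0.414), RR gives ψ = 0.262, H_out = 8.659 kJ/mol
  T = 317.1 K: K = (2.024, 0.392), RR gives ψ = 0.190, H_out = 6.024 kJ/mol
  T = 315.4 K: K = (1.981, 0.382), RR gives ψ = 0.154, H_out = 4.686 kJ/mol
Linear interpolation between T = 315.4 (H_out = 4.686) and T = 317.1 (H_out = 6.024) on hF = 5.803 gives T ≈ 316.8 K, at which ψ = 0.18.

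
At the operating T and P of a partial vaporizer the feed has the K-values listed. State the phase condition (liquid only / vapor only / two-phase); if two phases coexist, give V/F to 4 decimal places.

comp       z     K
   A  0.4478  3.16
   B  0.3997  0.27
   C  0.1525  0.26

two-phase, V/F = 0.3555

ΣzᵢKᵢ = 1.5626; Σzᵢ/Kᵢ = 2.2086.
Both exceed 1, so a two-phase solution exists.
Material balance + equilibrium reduce to Σ zᵢ(Kᵢ−1)/(1+ψ(Kᵢ−1)) = 0.
Iterate (Newton) starting at ψ = 0.67:
  ψ = 0.6700: g = -0.39968, g' = -1.4934 → ψ = 0.4024
  ψ = 0.4024: g = -0.05633, g' = -1.1944 → ψ = 0.3552
  ψ = 0.3552: g = 0.00031, g' = -1.2109 → ψ = 0.3555
Converged at ψ = 0.3555.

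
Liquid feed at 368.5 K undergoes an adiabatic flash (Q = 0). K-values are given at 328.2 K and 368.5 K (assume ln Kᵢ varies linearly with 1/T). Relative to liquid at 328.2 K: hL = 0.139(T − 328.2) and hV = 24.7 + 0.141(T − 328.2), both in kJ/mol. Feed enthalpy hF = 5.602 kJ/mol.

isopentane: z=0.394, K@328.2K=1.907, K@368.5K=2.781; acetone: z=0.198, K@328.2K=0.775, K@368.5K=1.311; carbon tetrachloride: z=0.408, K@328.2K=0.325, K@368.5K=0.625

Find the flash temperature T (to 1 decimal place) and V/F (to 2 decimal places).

T = 333.5 K, V/F = 0.20

Adiabatic flash: solve Rachford–Rice at each trial T, then check hF = ψ·hV(T) + (1−ψ)·hL(T).
  T = 328.2 K: K = (1.907, 0.775, 0.325), RR gives ψ = 0.073, H_out = 1.813 kJ/mol
  T = 368.5 K: K = (2.781, 1.311, 0.625), RR gives ψ = 1.000, H_out = 30.382 kJ/mol
  T = 348.4 K: K = (2.329, 1.024, 0.460), RR gives ψ = 0.536, H_out = 16.079 kJ/mol
  T = 338.3 K: K = (2.114, 0.895, 0.389), RR gives ψ = 0.304, H_out = 8.911 kJ/mol
  T = 333.2 K: K = (2.008, 0.833, 0.356), RR gives ψ = 0.189, H_out = 5.371 kJ/mol
  T = 335.8 K: K = (2.062, 0.864, 0.372), RR gives ψ = 0.248, H_out = 7.180 kJ/mol
  T = 334.5 K: K = (2.035, 0.848, 0.364), RR gives ψ = 0.219, H_out = 6.277 kJ/mol
Linear interpolation between T = 333.2 (H_out = 5.371) and T = 334.5 (H_out = 6.277) on hF = 5.602 gives T ≈ 333.5 K, at which ψ = 0.20.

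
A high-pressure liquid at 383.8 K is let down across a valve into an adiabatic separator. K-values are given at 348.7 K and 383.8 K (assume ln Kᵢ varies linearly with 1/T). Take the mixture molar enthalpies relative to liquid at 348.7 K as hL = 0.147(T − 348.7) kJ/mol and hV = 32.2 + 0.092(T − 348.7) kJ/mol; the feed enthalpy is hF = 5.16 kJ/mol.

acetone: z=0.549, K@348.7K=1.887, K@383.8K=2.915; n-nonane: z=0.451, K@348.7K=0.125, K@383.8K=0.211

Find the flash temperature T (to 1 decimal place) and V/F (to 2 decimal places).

T = 350.8 K, V/F = 0.15

Adiabatic flash: solve Rachford–Rice at each trial T, then check hF = ψ·hV(T) + (1−ψ)·hL(T).
  T = 348.7 K: K = (1.887, 0.125), RR gives ψ = 0.119, H_out = 3.831 kJ/mol
  T = 383.8 K: K = (2.915, 0.211), RR gives ψ = 0.460, H_out = 19.093 kJ/mol
  T = 366.2 K: K = (2.368, 0.164), RR gives ψ = 0.327, H_out = 12.799 kJ/mol
  T = 357.4 K: K = (2.119, 0.144), RR gives ψ = 0.238, H_out = 8.826 kJ/mol
  T = 353.0 K: K = (2.000, 0.134), RR gives ψ = 0.183, H_out = 6.474 kJ/mol
  T = 350.9 K: K = (1.944, 0.130), RR gives ψ = 0.153, H_out = 5.232 kJ/mol
Linear interpolation between T = 348.7 (H_out = 3.831) and T = 350.9 (H_out = 5.232) on hF = 5.16 gives T ≈ 350.8 K, at which ψ = 0.15.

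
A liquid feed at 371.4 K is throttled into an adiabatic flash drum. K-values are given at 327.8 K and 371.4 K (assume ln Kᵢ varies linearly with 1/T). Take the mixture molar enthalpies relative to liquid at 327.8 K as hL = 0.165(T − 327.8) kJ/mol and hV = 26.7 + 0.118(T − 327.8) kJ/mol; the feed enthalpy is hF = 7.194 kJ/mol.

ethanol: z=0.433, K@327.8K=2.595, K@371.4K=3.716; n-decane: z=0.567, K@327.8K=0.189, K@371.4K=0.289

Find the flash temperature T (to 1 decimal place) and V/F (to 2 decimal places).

Adiabatic flash: solve Rachford–Rice at each trial T, then check hF = ψ·hV(T) + (1−ψ)·hL(T).
  T = 327.8 K: K = (2.595, 0.189), RR gives ψ = 0.178, H_out = 4.764 kJ/mol
  T = 371.4 K: K = (3.716, 0.289), RR gives ψ = 0.400, H_out = 17.060 kJ/mol
  T = 349.6 K: K = (3.140, 0.237), RR gives ψ = 0.302, H_out = 11.363 kJ/mol
  T = 338.7 K: K = (2.863, 0.212), RR gives ψ = 0.245, H_out = 8.226 kJ/mol
  T = 333.2 K: K = (2.727, 0.200), RR gives ψ = 0.213, H_out = 6.529 kJ/mol
  T = 335.9 K: K = (2.794, 0.206), RR gives ψ = 0.229, H_out = 7.374 kJ/mol
  T = 334.5 K: K = (2.759, 0.203), RR gives ψ = 0.221, H_out = 6.939 kJ/mol
Linear interpolation between T = 334.5 (H_out = 6.939) and T = 335.9 (H_out = 7.374) on hF = 7.194 gives T ≈ 335.3 K, at which ψ = 0.23.

T = 335.3 K, V/F = 0.23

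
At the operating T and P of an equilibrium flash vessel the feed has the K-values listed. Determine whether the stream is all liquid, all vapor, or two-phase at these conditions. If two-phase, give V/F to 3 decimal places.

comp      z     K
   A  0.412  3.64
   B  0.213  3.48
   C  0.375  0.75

all vapor

ΣzᵢKᵢ = 2.522; Σzᵢ/Kᵢ = 0.674.
Since Σzᵢ/Kᵢ < 1 the mixture is above its dew point — single vapor phase.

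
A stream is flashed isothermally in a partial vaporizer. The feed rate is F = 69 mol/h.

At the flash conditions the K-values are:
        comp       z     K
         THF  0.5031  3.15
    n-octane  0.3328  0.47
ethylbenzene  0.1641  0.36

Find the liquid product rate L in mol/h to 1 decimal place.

L = 24.0 mol/h

Newton iteration, β⁰ = 0.5:
  β = 0.5000: g = 0.12686, g' = -0.8585 → β = 0.6478
  β = 0.6478: g = 0.00408, g' = -0.8191 → β = 0.6527
Converged at β = 0.6527.
Then V = β·F = 0.6527·69 = 45.0 mol/h and L = F − V = 24.0 mol/h.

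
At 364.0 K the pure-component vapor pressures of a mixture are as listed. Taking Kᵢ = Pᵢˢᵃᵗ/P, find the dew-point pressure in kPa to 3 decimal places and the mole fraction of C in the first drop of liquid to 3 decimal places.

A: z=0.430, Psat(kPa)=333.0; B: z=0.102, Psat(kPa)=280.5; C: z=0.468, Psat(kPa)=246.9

At the dew point ψ → 1, so Σzᵢ/Kᵢ = 1 with Kᵢ = Pᵢˢᵃᵗ/P ⇒ 1/P = Σzᵢ/Pᵢˢᵃᵗ.
1/P = 0.430/333.0 + 0.102/280.5 + 0.468/246.9 = 0.003550 ⇒ P = 281.656 kPa
xᵢ = zᵢP/Pᵢˢᵃᵗ ⇒ x_C = 0.468·281.656/246.9 = 0.534

Pdew = 281.656 kPa, x_C = 0.534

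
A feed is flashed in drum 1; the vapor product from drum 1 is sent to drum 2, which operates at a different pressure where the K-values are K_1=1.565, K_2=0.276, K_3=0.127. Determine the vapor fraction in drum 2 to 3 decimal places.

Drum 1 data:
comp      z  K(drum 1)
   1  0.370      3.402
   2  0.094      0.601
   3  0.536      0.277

V/F (drum 2) = 0.452

Drum 1:
Material balance + equilibrium reduce to Σ zᵢ(Kᵢ−1)/(1+ψ₁(Kᵢ−1)) = 0.
g(0) = ΣzᵢKᵢ − 1 = 0.464 and g(1) = 1 − Σzᵢ/Kᵢ = -1.200, so a root lies in (0, 1).
Iterate (Newton) starting at ψ₁ = 0.5:
  ψ₁ = 0.500: g = -0.2500, g' = -1.151 → ψ₁ = 0.283
Converged at ψ₁ = 0.283.
Drum-1 compositions:
  1: x = 0.220, y = 0.750
  2: x = 0.106, y = 0.064
  3: x = 0.674, y = 0.187
Drum-2 feed = drum-1 vapor: z₂ = (0.7497, 0.0637, 0.1866).
Drum 2:
Material balance + equilibrium reduce to Σ zᵢ(Kᵢ−1)/(1+ψ₂(Kᵢ−1)) = 0.
g(0) = ΣzᵢKᵢ − 1 = 0.215 and g(1) = 1 − Σzᵢ/Kᵢ = -1.179, so a root lies in (0, 1).
Newton iteration, ψ₂⁰ = 0.43:
  ψ₂ = 0.430: g = 0.0130, g' = -0.590 → ψ₂ = 0.452
Converged at ψ₂ = 0.452.
  1: x = 0.597, y = 0.935
  2: x = 0.095, y = 0.026
  3: x = 0.308, y = 0.039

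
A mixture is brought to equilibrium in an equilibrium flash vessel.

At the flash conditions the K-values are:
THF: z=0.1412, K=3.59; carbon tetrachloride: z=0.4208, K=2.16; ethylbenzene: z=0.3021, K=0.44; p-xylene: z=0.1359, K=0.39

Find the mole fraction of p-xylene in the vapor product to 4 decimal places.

y_p-xylene = 0.0893

Material balance + equilibrium reduce to Σ zᵢ(Kᵢ−1)/(1+V/F(Kᵢ−1)) = 0.
Check two-phase: ΣzᵢKᵢ = 1.6018 > 1 and Σzᵢ/Kᵢ = 1.2692 > 1, so g(0) = 0.6018 > 0 and g(1) = -0.2692 < 0.
Newton–Raphson from V/F = 0.5:
  V/F = 0.5000: g = 0.11405, g' = -0.6941 → V/F = 0.6643
  V/F = 0.6643: g = 0.00134, g' = -0.6918 → V/F = 0.6662
Converged at V/F = 0.6662.
Compositions from xᵢ = zᵢ/(1+V/F(Kᵢ−1)), yᵢ = Kᵢxᵢ:
  THF: x = 0.0518, y = 0.1860
  carbon tetrachloride: x = 0.2374, y = 0.5127
  ethylbenzene: x = 0.4819, y = 0.2120
  p-xylene: x = 0.2289, y = 0.0893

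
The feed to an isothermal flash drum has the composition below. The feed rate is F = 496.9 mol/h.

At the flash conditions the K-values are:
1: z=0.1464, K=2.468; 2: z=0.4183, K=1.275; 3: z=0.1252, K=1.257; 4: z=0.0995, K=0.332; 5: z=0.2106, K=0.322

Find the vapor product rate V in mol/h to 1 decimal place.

V = 176.9 mol/h

Newton iteration, V/F⁰ = 0.5:
  V/F = 0.5000: g = -0.06223, g' = -0.4575 → V/F = 0.3640
  V/F = 0.3640: g = -0.00333, g' = -0.4152 → V/F = 0.3560
Converged at V/F = 0.3560.
Then V = V/F·F = 0.3560·496.9 = 176.9 mol/h and L = F − V = 320.0 mol/h.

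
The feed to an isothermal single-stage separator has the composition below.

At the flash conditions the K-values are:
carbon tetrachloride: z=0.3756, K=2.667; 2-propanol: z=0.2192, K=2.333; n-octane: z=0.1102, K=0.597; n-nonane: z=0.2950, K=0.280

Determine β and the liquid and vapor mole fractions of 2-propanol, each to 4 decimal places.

β = 0.6474, x_2-propanol = 0.1177, y_2-propanol = 0.2745

Material balance + equilibrium reduce to Σ zᵢ(Kᵢ−1)/(1+β(Kᵢ−1)) = 0.
Feasibility: ΣzᵢKᵢ = 1.6615, Σzᵢ/Kᵢ = 1.4729 — both > 1, two phases present.
Iterate (Newton) starting at β = 0.58:
  β = 0.5800: g = 0.06047, g' = -0.8750 → β = 0.6491
  β = 0.6491: g = -0.00154, g' = -0.9246 → β = 0.6474
Converged at β = 0.6474.
Compositions from xᵢ = zᵢ/(1+β(Kᵢ−1)), yᵢ = Kᵢxᵢ:
  carbon tetrachloride: x = 0.1806, y = 0.4818
  2-propanol: x = 0.1177, y = 0.2745
  n-octane: x = 0.1491, y = 0.0890
  n-nonane: x = 0.5526, y = 0.1547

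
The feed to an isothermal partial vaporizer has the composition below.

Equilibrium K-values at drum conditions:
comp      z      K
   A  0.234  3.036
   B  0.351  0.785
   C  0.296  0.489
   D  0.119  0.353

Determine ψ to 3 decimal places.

ψ = 0.204

Let ψ = V/F and solve Σ zᵢ(Kᵢ−1)/(1+ψ(Kᵢ−1)) = 0.
g(0) = ΣzᵢKᵢ − 1 = 0.173 and g(1) = 1 − Σzᵢ/Kᵢ = -0.467, so a root lies in (0, 1).
Newton iteration, ψ⁰ = 0.68:
  ψ = 0.680: g = -0.2579, g' = -0.533 → ψ = 0.196
  ψ = 0.196: g = 0.0052, g' = -0.674 → ψ = 0.204
Converged at ψ = 0.204.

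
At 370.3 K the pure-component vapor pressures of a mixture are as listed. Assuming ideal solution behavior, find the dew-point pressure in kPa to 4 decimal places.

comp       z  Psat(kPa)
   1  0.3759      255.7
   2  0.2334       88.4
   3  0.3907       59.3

Pdew = 93.4677 kPa

At the dew point ψ → 1, so Σzᵢ/Kᵢ = 1 with Kᵢ = Pᵢˢᵃᵗ/P ⇒ 1/P = Σzᵢ/Pᵢˢᵃᵗ.
1/P = 0.3759/255.7 + 0.2334/88.4 + 0.3907/59.3 = 0.0106989 ⇒ P = 93.4677 kPa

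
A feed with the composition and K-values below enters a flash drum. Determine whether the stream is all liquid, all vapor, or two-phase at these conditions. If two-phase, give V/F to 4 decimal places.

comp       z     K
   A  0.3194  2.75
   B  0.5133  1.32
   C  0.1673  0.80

all vapor

ΣzᵢKᵢ = 1.6897; Σzᵢ/Kᵢ = 0.7141.
Since Σzᵢ/Kᵢ < 1 the mixture is above its dew point — single vapor phase.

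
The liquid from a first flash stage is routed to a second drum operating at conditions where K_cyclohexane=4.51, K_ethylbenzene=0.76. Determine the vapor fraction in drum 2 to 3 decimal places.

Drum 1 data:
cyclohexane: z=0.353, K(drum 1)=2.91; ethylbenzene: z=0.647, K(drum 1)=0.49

Drum 1:
Iterate (Newton) starting at ψ₁ = 0.5:
  ψ₁ = 0.500: g = -0.0980, g' = -0.640 → ψ₁ = 0.347
  ψ₁ = 0.347: g = 0.0047, g' = -0.714 → ψ₁ = 0.353
Converged at ψ₁ = 0.353.
Drum-1 compositions:
  cyclohexane: x = 0.211, y = 0.613
  ethylbenzene: x = 0.789, y = 0.387
Drum-2 feed = drum-1 liquid: z₂ = (0.2107, 0.7893).
Drum 2:
Let ψ₂ = V/F and solve Σ zᵢ(Kᵢ−1)/(1+ψ₂(Kᵢ−1)) = 0.
g(0) = ΣzᵢKᵢ − 1 = 0.550 and g(1) = 1 − Σzᵢ/Kᵢ = -0.085, so a root lies in (0, 1).
Newton–Raphson from ψ₂ = 0.65:
  ψ₂ = 0.650: g = 0.0010, g' = -0.305 → ψ₂ = 0.653
Converged at ψ₂ = 0.653.
  cyclohexane: x = 0.064, y = 0.289
  ethylbenzene: x = 0.936, y = 0.711

V/F (drum 2) = 0.653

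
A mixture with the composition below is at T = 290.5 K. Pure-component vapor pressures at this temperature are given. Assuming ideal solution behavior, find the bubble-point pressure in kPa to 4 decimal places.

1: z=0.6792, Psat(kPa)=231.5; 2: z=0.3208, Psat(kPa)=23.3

At the bubble point ψ → 0, so ΣzᵢKᵢ = 1 with Kᵢ = Pᵢˢᵃᵗ/P ⇒ P = ΣzᵢPᵢˢᵃᵗ.
P = 0.6792·231.5 + 0.3208·23.3 = 164.7094 kPa

Pbub = 164.7094 kPa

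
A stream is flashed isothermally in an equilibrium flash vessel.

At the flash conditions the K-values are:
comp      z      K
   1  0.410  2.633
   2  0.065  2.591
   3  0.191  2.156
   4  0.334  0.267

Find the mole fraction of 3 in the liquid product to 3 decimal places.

Rachford–Rice: g(V/F) = Σ zᵢ(Kᵢ−1)/(1+V/F(Kᵢ−1)) = 0.
Feasibility: ΣzᵢKᵢ = 1.749, Σzᵢ/Kᵢ = 1.520 — both > 1, two phases present.
Iterate (Newton) starting at V/F = 0.42:
  V/F = 0.420: g = 0.2541, g' = -0.934 → V/F = 0.692
  V/F = 0.692: g = -0.0106, g' = -1.096 → V/F = 0.682
Converged at V/F = 0.682.
Compositions from xᵢ = zᵢ/(1+V/F(Kᵢ−1)), yᵢ = Kᵢxᵢ:
  1: x = 0.194, y = 0.511
  2: x = 0.031, y = 0.081
  3: x = 0.107, y = 0.230
  4: x = 0.668, y = 0.178

x_3 = 0.107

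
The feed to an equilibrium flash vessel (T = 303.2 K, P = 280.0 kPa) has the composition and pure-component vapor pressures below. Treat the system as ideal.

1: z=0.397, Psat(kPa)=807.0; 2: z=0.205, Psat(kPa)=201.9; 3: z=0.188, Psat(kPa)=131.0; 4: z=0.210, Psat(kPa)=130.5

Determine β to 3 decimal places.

β = 0.549

Raoult's law: Kᵢ = Pᵢˢᵃᵗ/P = Pᵢˢᵃᵗ/280.0.
  K_1 = 807.0/280.0 = 2.88214, K_2 = 201.9/280.0 = 0.72107, K_3 = 131.0/280.0 = 0.46786, K_4 = 130.5/280.0 = 0.46607
Rachford–Rice: g(β) = Σ zᵢ(Kᵢ−1)/(1+β(Kᵢ−1)) = 0.
Feasibility: ΣzᵢKᵢ = 1.478, Σzᵢ/Kᵢ = 1.274 — both > 1, two phases present.
Newton–Raphson from β = 0.51:
  β = 0.510: g = 0.0232, g' = -0.601 → β = 0.549
Converged at β = 0.549.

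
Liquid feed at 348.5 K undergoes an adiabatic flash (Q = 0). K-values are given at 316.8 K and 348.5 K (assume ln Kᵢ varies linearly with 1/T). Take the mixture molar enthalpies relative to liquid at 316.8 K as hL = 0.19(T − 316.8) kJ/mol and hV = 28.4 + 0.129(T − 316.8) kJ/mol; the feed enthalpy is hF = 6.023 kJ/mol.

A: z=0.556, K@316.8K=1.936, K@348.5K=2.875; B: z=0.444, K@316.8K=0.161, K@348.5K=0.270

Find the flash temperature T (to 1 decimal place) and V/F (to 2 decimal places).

Adiabatic flash: solve Rachford–Rice at each trial T, then check hF = ψ·hV(T) + (1−ψ)·hL(T).
  T = 316.8 K: K = (1.936, 0.161), RR gives ψ = 0.188, H_out = 5.349 kJ/mol
  T = 348.5 K: K = (2.875, 0.270), RR gives ψ = 0.525, H_out = 19.914 kJ/mol
  T = 332.6 K: K = (2.380, 0.211), RR gives ψ = 0.383, H_out = 13.507 kJ/mol
  T = 324.7 K: K = (2.152, 0.185), RR gives ψ = 0.297, H_out = 9.784 kJ/mol
  T = 320.8 K: K = (2.044, 0.173), RR gives ψ = 0.247, H_out = 7.709 kJ/mol
  T = 318.8 K: K = (1.990, 0.167), RR gives ψ = 0.219, H_out = 6.563 kJ/mol
Linear interpolation between T = 316.8 (H_out = 5.349) and T = 318.8 (H_out = 6.563) on hF = 6.023 gives T ≈ 317.9 K, at which ψ = 0.21.

T = 317.9 K, V/F = 0.21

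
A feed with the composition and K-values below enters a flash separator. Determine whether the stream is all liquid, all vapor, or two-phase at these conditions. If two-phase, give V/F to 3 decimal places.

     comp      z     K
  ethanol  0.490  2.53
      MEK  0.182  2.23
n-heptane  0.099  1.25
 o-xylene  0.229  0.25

two-phase, V/F = 0.835

ΣzᵢKᵢ = 1.827; Σzᵢ/Kᵢ = 1.270.
Both exceed 1, so a two-phase solution exists.
Rachford–Rice: g(ψ) = Σ zᵢ(Kᵢ−1)/(1+ψ(Kᵢ−1)) = 0.
Iterate (Newton) starting at ψ = 0.5:
  ψ = 0.500: g = 0.3106, g' = -0.808 → ψ = 0.884
  ψ = 0.884: g = -0.0637, g' = -1.410 → ψ = 0.839
  ψ = 0.839: g = -0.0043, g' = -1.228 → ψ = 0.835
Converged at ψ = 0.835.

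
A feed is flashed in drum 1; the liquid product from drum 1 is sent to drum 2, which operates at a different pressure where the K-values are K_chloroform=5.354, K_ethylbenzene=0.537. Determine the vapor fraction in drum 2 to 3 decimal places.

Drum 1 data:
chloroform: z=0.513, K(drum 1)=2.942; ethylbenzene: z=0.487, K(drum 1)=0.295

V/F (drum 2) = 0.407

Drum 1:
Let ψ₁ = V/F and solve Σ zᵢ(Kᵢ−1)/(1+ψ₁(Kᵢ−1)) = 0.
Feasibility: ΣzᵢKᵢ = 1.653, Σzᵢ/Kᵢ = 1.825 — both > 1, two phases present.
Binary case is linear: z₁(K₁−1)(1+ψ₁(K₂−1)) + z₂(K₂−1)(1+ψ₁(K₁−1)) = 0
⇒ ψ₁ = [z₁(K₁−1)+z₂(K₂−1)] / [−(K₁−1)(K₂−1)] = 0.6529/1.3691 = 0.477
Drum-1 compositions:
  chloroform: x = 0.266, y = 0.784
  ethylbenzene: x = 0.734, y = 0.216
Drum-2 feed = drum-1 liquid: z₂ = (0.2663, 0.7337).
Drum 2:
Let ψ₂ = V/F and solve Σ zᵢ(Kᵢ−1)/(1+ψ₂(Kᵢ−1)) = 0.
Feasibility: ΣzᵢKᵢ = 1.820, Σzᵢ/Kᵢ = 1.416 — both > 1, two phases present.
Binary case is linear: z₁(K₁−1)(1+ψ₂(K₂−1)) + z₂(K₂−1)(1+ψ₂(K₁−1)) = 0
⇒ ψ₂ = [z₁(K₁−1)+z₂(K₂−1)] / [−(K₁−1)(K₂−1)] = 0.8200/2.0159 = 0.407
  chloroform: x = 0.096, y = 0.515
  ethylbenzene: x = 0.904, y = 0.485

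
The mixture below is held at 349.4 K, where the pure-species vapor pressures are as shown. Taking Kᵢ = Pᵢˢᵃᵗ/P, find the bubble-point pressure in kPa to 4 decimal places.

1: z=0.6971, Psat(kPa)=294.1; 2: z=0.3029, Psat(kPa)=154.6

Pbub = 251.8455 kPa

At the bubble point ψ → 0, so ΣzᵢKᵢ = 1 with Kᵢ = Pᵢˢᵃᵗ/P ⇒ P = ΣzᵢPᵢˢᵃᵗ.
P = 0.6971·294.1 + 0.3029·154.6 = 251.8455 kPa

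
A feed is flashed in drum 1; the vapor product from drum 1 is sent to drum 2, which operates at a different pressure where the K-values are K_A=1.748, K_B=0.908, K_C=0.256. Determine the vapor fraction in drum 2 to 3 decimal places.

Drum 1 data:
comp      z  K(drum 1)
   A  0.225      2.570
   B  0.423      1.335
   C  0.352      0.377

Drum 1:
Let ψ₁ = V/F and solve Σ zᵢ(Kᵢ−1)/(1+ψ₁(Kᵢ−1)) = 0.
g(0) = ΣzᵢKᵢ − 1 = 0.276 and g(1) = 1 − Σzᵢ/Kᵢ = -0.338, so a root lies in (0, 1).
Newton–Raphson from ψ₁ = 0.5:
  ψ₁ = 0.500: g = 0.0008, g' = -0.497 → ψ₁ = 0.502
Converged at ψ₁ = 0.502.
Drum-1 compositions:
  A: x = 0.126, y = 0.324
  B: x = 0.362, y = 0.483
  C: x = 0.512, y = 0.193
Drum-2 feed = drum-1 vapor: z₂ = (0.3235, 0.4835, 0.1930).
Drum 2:
Iterate (Newton) starting at ψ₂ = 0.32:
  ψ₂ = 0.320: g = -0.0390, g' = -0.306 → ψ₂ = 0.192
  ψ₂ = 0.192: g = -0.0014, g' = -0.288 → ψ₂ = 0.188
Converged at ψ₂ = 0.188.
  A: x = 0.284, y = 0.496
  B: x = 0.492, y = 0.447
  C: x = 0.224, y = 0.057

V/F (drum 2) = 0.188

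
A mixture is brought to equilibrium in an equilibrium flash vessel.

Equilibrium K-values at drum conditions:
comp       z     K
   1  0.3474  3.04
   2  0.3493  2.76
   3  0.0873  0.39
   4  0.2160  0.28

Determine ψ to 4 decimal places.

ψ = 0.8453

Material balance + equilibrium reduce to Σ zᵢ(Kᵢ−1)/(1+ψ(Kᵢ−1)) = 0.
g(0) = ΣzᵢKᵢ − 1 = 1.1147 and g(1) = 1 − Σzᵢ/Kᵢ = -0.2361, so a root lies in (0, 1).
Newton iteration, ψ⁰ = 0.35:
  ψ = 0.3500: g = 0.51828, g' = -1.1591 → ψ = 0.7971
  ψ = 0.7971: g = 0.05702, g' = -1.1369 → ψ = 0.8473
  ψ = 0.8473: g = -0.00253, g' = -1.2441 → ψ = 0.8453
Converged at ψ = 0.8453.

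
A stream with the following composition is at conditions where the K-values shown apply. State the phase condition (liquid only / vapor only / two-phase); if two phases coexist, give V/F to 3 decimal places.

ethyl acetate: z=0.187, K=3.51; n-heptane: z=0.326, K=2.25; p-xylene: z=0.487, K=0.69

vapor only

ΣzᵢKᵢ = 1.726; Σzᵢ/Kᵢ = 0.904.
Since Σzᵢ/Kᵢ < 1 the mixture is above its dew point — single vapor phase.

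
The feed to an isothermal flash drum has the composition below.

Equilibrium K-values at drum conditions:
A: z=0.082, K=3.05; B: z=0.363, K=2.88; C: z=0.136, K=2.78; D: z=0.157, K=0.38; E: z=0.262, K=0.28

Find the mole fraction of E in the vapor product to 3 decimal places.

y_E = 0.133

Iterate (Newton) starting at V/F = 0.46:
  V/F = 0.460: g = 0.1673, g' = -1.012 → V/F = 0.625
Converged at V/F = 0.625.
Compositions from xᵢ = zᵢ/(1+V/F(Kᵢ−1)), yᵢ = Kᵢxᵢ:
  A: x = 0.036, y = 0.110
  B: x = 0.167, y = 0.481
  C: x = 0.064, y = 0.179
  D: x = 0.256, y = 0.097
  E: x = 0.476, y = 0.133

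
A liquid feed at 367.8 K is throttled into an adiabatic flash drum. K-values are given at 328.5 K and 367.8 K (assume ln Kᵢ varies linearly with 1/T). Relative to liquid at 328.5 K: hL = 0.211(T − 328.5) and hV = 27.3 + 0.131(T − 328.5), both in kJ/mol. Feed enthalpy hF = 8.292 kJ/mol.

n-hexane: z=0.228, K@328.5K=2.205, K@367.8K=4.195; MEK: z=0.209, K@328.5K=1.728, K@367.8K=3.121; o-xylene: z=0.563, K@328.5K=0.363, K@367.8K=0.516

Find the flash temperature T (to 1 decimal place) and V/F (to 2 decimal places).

Adiabatic flash: solve Rachford–Rice at each trial T, then check hF = ψ·hV(T) + (1−ψ)·hL(T).
  T = 328.5 K: K = (2.205, 1.728, 0.363), RR gives ψ = 0.106, H_out = 2.906 kJ/mol
  T = 367.8 K: K = (4.195, 3.121, 0.516), RR gives ψ = 0.687, H_out = 24.894 kJ/mol
  T = 348.1 K: K = (3.095, 2.360, 0.437), RR gives ψ = 0.447, H_out = 15.628 kJ/mol
  T = 338.3 K: K = (2.625, 2.028, 0.399), RR gives ψ = 0.301, H_out = 10.053 kJ/mol
  T = 333.4 K: K = (2.409, 1.874, 0.381), RR gives ψ = 0.213, H_out = 6.754 kJ/mol
  T = 335.9 K: K = (2.518, 1.952, 0.390), RR gives ψ = 0.260, H_out = 8.493 kJ/mol
  T = 334.6 K: K = (2.461, 1.911, 0.385), RR gives ψ = 0.236, H_out = 7.605 kJ/mol
Linear interpolation between T = 334.6 (H_out = 7.605) and T = 335.9 (H_out = 8.493) on hF = 8.292 gives T ≈ 335.6 K, at which ψ = 0.25.

T = 335.6 K, V/F = 0.25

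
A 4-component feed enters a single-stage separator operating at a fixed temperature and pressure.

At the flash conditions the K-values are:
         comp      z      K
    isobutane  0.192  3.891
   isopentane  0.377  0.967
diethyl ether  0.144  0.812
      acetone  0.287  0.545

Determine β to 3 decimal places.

Rachford–Rice: g(β) = Σ zᵢ(Kᵢ−1)/(1+β(Kᵢ−1)) = 0.
Check two-phase: ΣzᵢKᵢ = 1.385 > 1 and Σzᵢ/Kᵢ = 1.143 > 1, so g(0) = 0.385 > 0 and g(1) = -0.143 < 0.
Newton iteration, β⁰ = 0.5:
  β = 0.500: g = 0.0154, g' = -0.375 → β = 0.541
  β = 0.541: g = 0.0004, g' = -0.355 → β = 0.542
Converged at β = 0.542.

β = 0.542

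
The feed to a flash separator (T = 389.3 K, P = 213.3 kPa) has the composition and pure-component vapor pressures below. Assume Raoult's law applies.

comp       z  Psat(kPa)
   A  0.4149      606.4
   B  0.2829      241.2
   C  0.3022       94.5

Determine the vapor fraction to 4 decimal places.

ψ = 0.8707

Raoult's law: Kᵢ = Pᵢˢᵃᵗ/P = Pᵢˢᵃᵗ/213.3.
  K_A = 606.4/213.3 = 2.842944, K_B = 241.2/213.3 = 1.130802, K_C = 94.5/213.3 = 0.443038
Let ψ = V/F and solve Σ zᵢ(Kᵢ−1)/(1+ψ(Kᵢ−1)) = 0.
Feasibility: ΣzᵢKᵢ = 1.6333, Σzᵢ/Kᵢ = 1.0782 — both > 1, two phases present.
Iterate (Newton) starting at ψ = 0.5:
  ψ = 0.5000: g = 0.19940, g' = -0.5660 → ψ = 0.8523
  ψ = 0.8523: g = 0.01033, g' = -0.5569 → ψ = 0.8708
  ψ = 0.8708: g = -0.00007, g' = -0.5651 → ψ = 0.8707
Converged at ψ = 0.8707.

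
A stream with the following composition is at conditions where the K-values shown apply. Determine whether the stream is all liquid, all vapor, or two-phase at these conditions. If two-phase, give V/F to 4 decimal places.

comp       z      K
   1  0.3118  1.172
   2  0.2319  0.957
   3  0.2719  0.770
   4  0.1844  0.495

all liquid

ΣzᵢKᵢ = 0.8880; Σzᵢ/Kᵢ = 1.2340.
Since ΣzᵢKᵢ < 1 the mixture is below its bubble point — single liquid phase.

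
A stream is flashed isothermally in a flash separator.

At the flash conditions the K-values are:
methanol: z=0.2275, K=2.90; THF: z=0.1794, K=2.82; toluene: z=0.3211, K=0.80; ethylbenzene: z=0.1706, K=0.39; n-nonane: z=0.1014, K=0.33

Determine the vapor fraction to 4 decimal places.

ψ = 0.6119

Rachford–Rice: g(ψ) = Σ zᵢ(Kᵢ−1)/(1+ψ(Kᵢ−1)) = 0.
Feasibility: ΣzᵢKᵢ = 1.5225, Σzᵢ/Kᵢ = 1.2881 — both > 1, two phases present.
Newton–Raphson from ψ = 0.5:
  ψ = 0.5000: g = 0.06936, g' = -0.6291 → ψ = 0.6103
  ψ = 0.6103: g = 0.00100, g' = -0.6175 → ψ = 0.6119
Converged at ψ = 0.6119.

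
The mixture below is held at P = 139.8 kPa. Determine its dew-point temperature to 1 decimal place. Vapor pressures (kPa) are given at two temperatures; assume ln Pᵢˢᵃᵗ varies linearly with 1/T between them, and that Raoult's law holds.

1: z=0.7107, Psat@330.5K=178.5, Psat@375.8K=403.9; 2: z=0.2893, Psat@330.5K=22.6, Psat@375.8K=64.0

Dew-point temperature: Σzᵢ·P/Pᵢˢᵃᵗ(T) = 1. Interpolate ln Pᵢˢᵃᵗ = aᵢ + bᵢ/T.
  T = 330.5 K: ΣzᵢP/Pᵢˢᵃᵗ = 2.3462
  T = 375.8 K: ΣzᵢP/Pᵢˢᵃᵗ = 0.8779
  T = 353.1 K: ΣzᵢP/Pᵢˢᵃᵗ = 1.3905
  T = 364.5 K: ΣzᵢP/Pᵢˢᵃᵗ = 1.0956
  T = 370.1 K: ΣzᵢP/Pᵢˢᵃᵗ = 0.9800
  T = 367.3 K: ΣzᵢP/Pᵢˢᵃᵗ = 1.0357
Interpolating between 367.3 K and 370.1 K gives T ≈ 369.1 K.

T = 369.1 K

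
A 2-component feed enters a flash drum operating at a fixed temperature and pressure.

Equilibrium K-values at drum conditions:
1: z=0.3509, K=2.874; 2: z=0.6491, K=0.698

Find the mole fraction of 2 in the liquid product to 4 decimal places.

x_2 = 0.8612

Rachford–Rice: g(V/F) = Σ zᵢ(Kᵢ−1)/(1+V/F(Kᵢ−1)) = 0.
Check two-phase: ΣzᵢKᵢ = 1.4616 > 1 and Σzᵢ/Kᵢ = 1.0520 > 1, so g(0) = 0.4616 > 0 and g(1) = -0.0520 < 0.
Binary case is linear: z₁(K₁−1)(1+V/F(K₂−1)) + z₂(K₂−1)(1+V/F(K₁−1)) = 0
⇒ V/F = [z₁(K₁−1)+z₂(K₂−1)] / [−(K₁−1)(K₂−1)] = 0.46156/0.56595 = 0.8155
Compositions from xᵢ = zᵢ/(1+V/F(Kᵢ−1)), yᵢ = Kᵢxᵢ:
  1: x = 0.1388, y = 0.3989
  2: x = 0.8612, y = 0.6011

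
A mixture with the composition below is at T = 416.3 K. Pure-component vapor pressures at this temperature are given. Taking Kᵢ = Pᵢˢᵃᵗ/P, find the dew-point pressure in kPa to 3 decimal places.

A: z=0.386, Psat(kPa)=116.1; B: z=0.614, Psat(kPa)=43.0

At the dew point ψ → 1, so Σzᵢ/Kᵢ = 1 with Kᵢ = Pᵢˢᵃᵗ/P ⇒ 1/P = Σzᵢ/Pᵢˢᵃᵗ.
1/P = 0.386/116.1 + 0.614/43.0 = 0.017604 ⇒ P = 56.806 kPa

Pdew = 56.806 kPa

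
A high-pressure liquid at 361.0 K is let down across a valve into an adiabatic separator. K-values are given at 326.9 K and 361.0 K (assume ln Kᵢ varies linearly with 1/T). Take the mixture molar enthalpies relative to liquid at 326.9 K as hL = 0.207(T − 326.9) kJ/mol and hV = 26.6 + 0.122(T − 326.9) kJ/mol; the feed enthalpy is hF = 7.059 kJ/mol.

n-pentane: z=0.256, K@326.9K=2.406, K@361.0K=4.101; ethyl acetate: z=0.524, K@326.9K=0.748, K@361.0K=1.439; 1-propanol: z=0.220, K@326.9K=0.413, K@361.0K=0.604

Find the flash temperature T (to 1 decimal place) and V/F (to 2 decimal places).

Adiabatic flash: solve Rachford–Rice at each trial T, then check hF = ψ·hV(T) + (1−ψ)·hL(T).
  T = 326.9 K: K = (2.406, 0.748, 0.413), RR gives ψ = 0.190, H_out = 5.055 kJ/mol
  T = 361.0 K: K = (4.101, 1.439, 0.604), RR gives ψ = 1.000, H_out = 30.760 kJ/mol
  T = 343.9 K: K = (3.180, 1.053, 0.504), RR gives ψ = 0.956, H_out = 27.568 kJ/mol
  T = 335.4 K: K = (2.776, 0.892, 0.457), RR gives ψ = 0.548, H_out = 15.946 kJ/mol
  T = 331.1 K: K = (2.585, 0.817, 0.435), RR gives ψ = 0.358, H_out = 10.270 kJ/mol
  T = 329.0 K: K = (2.494, 0.782, 0.424), RR gives ψ = 0.272, H_out = 7.628 kJ/mol
Linear interpolation between T = 326.9 (H_out = 5.055) and T = 329.0 (H_out = 7.628) on hF = 7.059 gives T ≈ 328.5 K, at which ψ = 0.25.

T = 328.5 K, V/F = 0.25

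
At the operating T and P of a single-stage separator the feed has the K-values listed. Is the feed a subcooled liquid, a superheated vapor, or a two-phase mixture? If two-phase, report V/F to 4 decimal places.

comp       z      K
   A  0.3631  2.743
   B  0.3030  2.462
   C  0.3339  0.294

two-phase, V/F = 0.7359

ΣzᵢKᵢ = 1.8401; Σzᵢ/Kᵢ = 1.3912.
Both exceed 1, so a two-phase solution exists.
Let ψ = V/F and solve Σ zᵢ(Kᵢ−1)/(1+ψ(Kᵢ−1)) = 0.
Iterate (Newton) starting at ψ = 0.5:
  ψ = 0.5000: g = 0.22973, g' = -0.9287 → ψ = 0.7474
  ψ = 0.7474: g = -0.01254, g' = -1.1019 → ψ = 0.7360
  ψ = 0.7360: g = -0.00011, g' = -1.0831 → ψ = 0.7359
Converged at ψ = 0.7359.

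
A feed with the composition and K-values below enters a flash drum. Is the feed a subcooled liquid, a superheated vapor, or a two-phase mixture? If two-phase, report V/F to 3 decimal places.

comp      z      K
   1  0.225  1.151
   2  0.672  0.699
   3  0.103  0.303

subcooled liquid

ΣzᵢKᵢ = 0.760; Σzᵢ/Kᵢ = 1.497.
Since ΣzᵢKᵢ < 1 the mixture is below its bubble point — single liquid phase.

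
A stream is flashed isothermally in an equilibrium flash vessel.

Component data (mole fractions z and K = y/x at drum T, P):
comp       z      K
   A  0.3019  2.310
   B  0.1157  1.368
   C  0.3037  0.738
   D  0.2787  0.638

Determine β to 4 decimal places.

β = 0.7309

Rachford–Rice: g(β) = Σ zᵢ(Kᵢ−1)/(1+β(Kᵢ−1)) = 0.
Check two-phase: ΣzᵢKᵢ = 1.2576 > 1 and Σzᵢ/Kᵢ = 1.0636 > 1, so g(0) = 0.2576 > 0 and g(1) = -0.0636 < 0.
Newton–Raphson from β = 0.5:
  β = 0.5000: g = 0.06018, g' = -0.2824 → β = 0.7131
  β = 0.7131: g = 0.00436, g' = -0.2462 → β = 0.7308
  β = 0.7308: g = 0.00002, g' = -0.2444 → β = 0.7309
Converged at β = 0.7309.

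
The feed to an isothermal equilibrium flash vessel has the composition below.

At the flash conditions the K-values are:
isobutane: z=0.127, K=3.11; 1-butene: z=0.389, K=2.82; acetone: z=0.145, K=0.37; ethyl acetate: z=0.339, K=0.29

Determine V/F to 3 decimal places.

V/F = 0.495

Material balance + equilibrium reduce to Σ zᵢ(Kᵢ−1)/(1+V/F(Kᵢ−1)) = 0.
Feasibility: ΣzᵢKᵢ = 1.644, Σzᵢ/Kᵢ = 1.740 — both > 1, two phases present.
Newton–Raphson from V/F = 0.39:
  V/F = 0.390: g = 0.1071, g' = -1.039 → V/F = 0.493
  V/F = 0.493: g = 0.0016, g' = -1.019 → V/F = 0.495
Converged at V/F = 0.495.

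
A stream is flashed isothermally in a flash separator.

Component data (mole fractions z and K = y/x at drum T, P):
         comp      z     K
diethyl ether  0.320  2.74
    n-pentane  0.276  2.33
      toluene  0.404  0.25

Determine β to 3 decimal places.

β = 0.532

Material balance + equilibrium reduce to Σ zᵢ(Kᵢ−1)/(1+β(Kᵢ−1)) = 0.
Feasibility: ΣzᵢKᵢ = 1.621, Σzᵢ/Kᵢ = 1.851 — both > 1, two phases present.
Newton–Raphson from β = 0.5:
  β = 0.500: g = 0.0334, g' = -1.035 → β = 0.532
Converged at β = 0.532.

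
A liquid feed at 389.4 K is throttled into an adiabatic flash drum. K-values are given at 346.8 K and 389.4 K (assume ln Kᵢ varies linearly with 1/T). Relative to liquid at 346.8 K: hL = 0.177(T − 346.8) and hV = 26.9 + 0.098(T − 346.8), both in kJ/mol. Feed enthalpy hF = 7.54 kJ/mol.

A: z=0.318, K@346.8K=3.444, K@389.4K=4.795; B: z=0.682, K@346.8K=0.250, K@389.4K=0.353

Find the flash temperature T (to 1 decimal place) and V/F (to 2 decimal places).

T = 359.9 K, V/F = 0.20

Adiabatic flash: solve Rachford–Rice at each trial T, then check hF = ψ·hV(T) + (1−ψ)·hL(T).
  T = 346.8 K: K = (3.444, 0.250), RR gives ψ = 0.145, H_out = 3.899 kJ/mol
  T = 389.4 K: K = (4.795, 0.353), RR gives ψ = 0.312, H_out = 14.878 kJ/mol
  T = 368.1 K: K = (4.103, 0.300), RR gives ψ = 0.235, H_out = 9.684 kJ/mol
  T = 357.5 K: K = (3.770, 0.275), RR gives ψ = 0.192, H_out = 6.904 kJ/mol
  T = 362.8 K: K = (3.936, 0.287), RR gives ψ = 0.214, H_out = 8.315 kJ/mol
  T = 360.1 K: K = (3.851, 0.281), RR gives ψ = 0.203, H_out = 7.602 kJ/mol
  T = 358.8 K: K = (3.811, 0.278), RR gives ψ = 0.198, H_out = 7.254 kJ/mol
Linear interpolation between T = 358.8 (H_out = 7.254) and T = 360.1 (H_out = 7.602) on hF = 7.54 gives T ≈ 359.9 K, at which ψ = 0.20.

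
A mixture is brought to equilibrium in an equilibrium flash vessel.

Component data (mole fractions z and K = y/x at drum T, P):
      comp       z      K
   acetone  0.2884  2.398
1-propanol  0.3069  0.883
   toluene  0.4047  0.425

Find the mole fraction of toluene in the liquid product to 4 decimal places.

Let ψ = V/F and solve Σ zᵢ(Kᵢ−1)/(1+ψ(Kᵢ−1)) = 0.
Check two-phase: ΣzᵢKᵢ = 1.1346 > 1 and Σzᵢ/Kᵢ = 1.4201 > 1, so g(0) = 0.1346 > 0 and g(1) = -0.4201 < 0.
Iterate (Newton) starting at ψ = 0.48:
  ψ = 0.4800: g = -0.11818, g' = -0.4618 → ψ = 0.2241
  ψ = 0.2241: g = 0.00300, g' = -0.5075 → ψ = 0.2300
Converged at ψ = 0.2300.
Compositions from xᵢ = zᵢ/(1+ψ(Kᵢ−1)), yᵢ = Kᵢxᵢ:
  acetone: x = 0.2182, y = 0.5233
  1-propanol: x = 0.3154, y = 0.2785
  toluene: x = 0.4664, y = 0.1982

x_toluene = 0.4664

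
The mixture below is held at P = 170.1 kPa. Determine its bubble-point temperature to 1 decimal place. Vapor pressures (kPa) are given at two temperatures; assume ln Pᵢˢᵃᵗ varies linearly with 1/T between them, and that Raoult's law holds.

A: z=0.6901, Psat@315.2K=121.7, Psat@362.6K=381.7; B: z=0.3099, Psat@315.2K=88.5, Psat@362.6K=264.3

Bubble-point temperature: ΣzᵢPᵢˢᵃᵗ(T) = P. Interpolate ln Pᵢˢᵃᵗ = aᵢ + bᵢ/T.
  T = 315.2 K: ΣzᵢPᵢˢᵃᵗ = 111.41 kPa
  T = 362.6 K: ΣzᵢPᵢˢᵃᵗ = 345.32 kPa
  T = 338.9 K: ΣzᵢPᵢˢᵃᵗ = 204.05 kPa
  T = 327.0 K: ΣzᵢPᵢˢᵃᵗ = 152.24 kPa
  T = 332.9 K: ΣzᵢPᵢˢᵃᵗ = 176.49 kPa
  T = 329.9 K: ΣzᵢPᵢˢᵃᵗ = 163.82 kPa
  T = 331.4 K: ΣzᵢPᵢˢᵃᵗ = 170.07 kPa
Interpolating between 331.4 K and 332.9 K gives T ≈ 331.4 K.

T = 331.4 K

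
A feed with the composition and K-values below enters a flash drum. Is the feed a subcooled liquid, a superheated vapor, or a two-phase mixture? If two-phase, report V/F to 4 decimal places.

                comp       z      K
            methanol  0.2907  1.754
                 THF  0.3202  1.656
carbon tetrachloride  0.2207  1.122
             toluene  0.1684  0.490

ΣzᵢKᵢ = 1.3703; Σzᵢ/Kᵢ = 0.8995.
Since Σzᵢ/Kᵢ < 1 the mixture is above its dew point — single vapor phase.

superheated vapor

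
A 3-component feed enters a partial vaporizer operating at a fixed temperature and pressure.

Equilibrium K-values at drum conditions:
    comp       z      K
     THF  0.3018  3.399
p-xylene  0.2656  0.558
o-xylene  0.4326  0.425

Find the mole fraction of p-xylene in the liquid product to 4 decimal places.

Let ψ = V/F and solve Σ zᵢ(Kᵢ−1)/(1+ψ(Kᵢ−1)) = 0.
g(0) = ΣzᵢKᵢ − 1 = 0.3579 and g(1) = 1 − Σzᵢ/Kᵢ = -0.5827, so a root lies in (0, 1).
Newton–Raphson from ψ = 0.39:
  ψ = 0.3900: g = -0.08845, g' = -0.7770 → ψ = 0.2762
  ψ = 0.2762: g = 0.00607, g' = -0.8978 → ψ = 0.2829
  ψ = 0.2829: g = 0.00003, g' = -0.8881 → ψ = 0.2830
Converged at ψ = 0.2830.
Compositions from xᵢ = zᵢ/(1+ψ(Kᵢ−1)), yᵢ = Kᵢxᵢ:
  THF: x = 0.1798, y = 0.6110
  p-xylene: x = 0.3036, y = 0.1694
  o-xylene: x = 0.5167, y = 0.2196

x_p-xylene = 0.3036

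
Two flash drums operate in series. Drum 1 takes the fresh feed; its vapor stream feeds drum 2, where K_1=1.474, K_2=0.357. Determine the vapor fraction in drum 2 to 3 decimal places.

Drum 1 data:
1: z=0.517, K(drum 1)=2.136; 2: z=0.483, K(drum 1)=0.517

V/F (drum 2) = 0.226

Drum 1:
Let ψ₁ = V/F and solve Σ zᵢ(Kᵢ−1)/(1+ψ₁(Kᵢ−1)) = 0.
g(0) = ΣzᵢKᵢ − 1 = 0.354 and g(1) = 1 − Σzᵢ/Kᵢ = -0.176, so a root lies in (0, 1).
Newton iteration, ψ₁⁰ = 0.33:
  ψ₁ = 0.330: g = 0.1496, g' = -0.512 → ψ₁ = 0.622
  ψ₁ = 0.622: g = 0.0106, g' = -0.459 → ψ₁ = 0.645
Converged at ψ₁ = 0.645.
Drum-1 compositions:
  1: x = 0.298, y = 0.637
  2: x = 0.702, y = 0.363
Drum-2 feed = drum-1 vapor: z₂ = (0.6372, 0.3628).
Drum 2:
Material balance + equilibrium reduce to Σ zᵢ(Kᵢ−1)/(1+ψ₂(Kᵢ−1)) = 0.
g(0) = ΣzᵢKᵢ − 1 = 0.069 and g(1) = 1 − Σzᵢ/Kᵢ = -0.448, so a root lies in (0, 1).
Newton–Raphson from ψ₂ = 0.7:
  ψ₂ = 0.700: g = -0.1974, g' = -0.577 → ψ₂ = 0.358
  ψ₂ = 0.358: g = -0.0447, g' = -0.358 → ψ₂ = 0.233
  ψ₂ = 0.233: g = -0.0023, g' = -0.324 → ψ₂ = 0.226
Converged at ψ₂ = 0.226.
  1: x = 0.576, y = 0.849
  2: x = 0.424, y = 0.151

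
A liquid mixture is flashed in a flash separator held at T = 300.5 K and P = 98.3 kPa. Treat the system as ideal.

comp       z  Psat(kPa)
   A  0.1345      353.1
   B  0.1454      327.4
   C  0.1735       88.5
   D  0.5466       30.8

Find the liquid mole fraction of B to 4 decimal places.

Raoult's law: Kᵢ = Pᵢˢᵃᵗ/P = Pᵢˢᵃᵗ/98.3.
  K_A = 353.1/98.3 = 3.592065, K_B = 327.4/98.3 = 3.330621, K_C = 88.5/98.3 = 0.900305, K_D = 30.8/98.3 = 0.313327
Material balance + equilibrium reduce to Σ zᵢ(Kᵢ−1)/(1+ψ(Kᵢ−1)) = 0.
Check two-phase: ΣzᵢKᵢ = 1.2949 > 1 and Σzᵢ/Kᵢ = 2.0183 > 1, so g(0) = 0.2949 > 0 and g(1) = -1.0183 < 0.
Iterate (Newton) starting at ψ = 0.5:
  ψ = 0.5000: g = -0.28144, g' = -0.9395 → ψ = 0.2004
  ψ = 0.2004: g = 0.00753, g' = -1.1067 → ψ = 0.2072
  ψ = 0.2072: g = 0.00004, g' = -1.0937 → ψ = 0.2073
Converged at ψ = 0.2073.
Compositions from xᵢ = zᵢ/(1+ψ(Kᵢ−1)), yᵢ = Kᵢxᵢ:
  A: x = 0.0875, y = 0.3143
  B: x = 0.0980, y = 0.3265
  C: x = 0.1772, y = 0.1595
  D: x = 0.6373, y = 0.1997

x_B = 0.0980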